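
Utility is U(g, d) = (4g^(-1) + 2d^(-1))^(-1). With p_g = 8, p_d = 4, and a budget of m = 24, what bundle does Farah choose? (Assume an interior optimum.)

g* = 2, d* = 2

For CES with ρ = -1, MRS = (4/2)·(d/g)^2.
Tangency: set MRS = p_g/p_d = 8/4 = 2.
So (d/g)^2 = 1; taking the square root, d/g = 1, i.e. d = g.
Substitute into the budget 8·g + 4·d = 24: 12·g = 24, so g* = 2 and d* = 2.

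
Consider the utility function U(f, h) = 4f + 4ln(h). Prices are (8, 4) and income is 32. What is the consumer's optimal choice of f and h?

MU_f = 4, MU_h = 4/h.
MRS = 4 ÷ (4/h).
Tangency: set MRS = p_f/p_h = 8/4 = 2.
MRS depends only on h: h = 2 ⇒ h* = 2.
From the budget, 8·f = 32 − 4·2 = 24, so f* = 3.

f* = 3, h* = 2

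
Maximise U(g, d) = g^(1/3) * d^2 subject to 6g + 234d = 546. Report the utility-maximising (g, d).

g* = 13, d* = 2

MU_g = 1/3·g^(-2/3)·d^2 and MU_d = 2·g^(1/3)·d.
MRS = MU_g/MU_d = (1/6)·d/g.
Tangency: set MRS = p_g/p_d = 6/234 = 1/39.
So (1/6)·d/g = 1/39, i.e. d = (2/13)·g.
Substitute into the budget 6·g + 234·d = 546: 42·g = 546, so g* = 13.
Then d* = (2/13)·13 = 2.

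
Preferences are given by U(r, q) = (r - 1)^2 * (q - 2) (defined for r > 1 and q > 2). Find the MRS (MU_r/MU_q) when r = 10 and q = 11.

MRS = 2

MU_r = 2·(r−1)·(q−2), MU_q = (r−1)^2.
MRS = (2/1)·(q−2)/(r−1).
At (10, 11): MRS = 2.
The indifference curve has slope −2 at this bundle.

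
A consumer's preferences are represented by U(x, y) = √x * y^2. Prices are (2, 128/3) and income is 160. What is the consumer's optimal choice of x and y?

MU_x = 0.5·x^(-0.5)·y^2 and MU_y = 2·√x·y.
MRS = MU_x/MU_y = (0.25)·y/x.
Tangency: set MRS = p_x/p_y = 2/(128/3) = 3/64.
So (0.25)·y/x = 3/64, i.e. y = (3/16)·x.
Substitute into the budget 2·x + (128/3)·y = 160: 10·x = 160, so x* = 16.
Then y* = (3/16)·16 = 3.

x* = 16, y* = 3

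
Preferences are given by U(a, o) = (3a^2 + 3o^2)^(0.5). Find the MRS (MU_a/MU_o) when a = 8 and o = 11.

For CES with ρ = 2, MRS = (o/a)^(-1).
At (8, 11): MRS = 8/11.
The indifference curve has slope −8/11 at this bundle.

MRS = 8/11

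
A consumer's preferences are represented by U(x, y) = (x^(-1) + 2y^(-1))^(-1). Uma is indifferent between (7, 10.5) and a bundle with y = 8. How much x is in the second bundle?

U depends on (x, y) only through S = x^(-1) + 2y^(-1), so equal utility means equal S. At (7, 10.5): S = 1/3.
With y = 8: 2·8^(-1) = 0.25, so x^(-1) = 1/3 − 0.25 = 1/12.
Hence x = 1/(1/12) = 12.
Check: U(12, 8) = 3.

x = 12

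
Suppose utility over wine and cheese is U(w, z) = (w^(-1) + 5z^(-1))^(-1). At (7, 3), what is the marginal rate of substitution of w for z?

For CES with ρ = -1, MRS = (1/5)·(z/w)^2.
At (7, 3): MRS = 9/245.
The indifference curve has slope −9/245 at this bundle.

MRS = 9/245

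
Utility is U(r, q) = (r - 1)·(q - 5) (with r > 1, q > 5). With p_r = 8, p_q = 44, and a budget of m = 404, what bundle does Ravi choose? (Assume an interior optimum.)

r* = 12, q* = 7

MU_r = (q−5), MU_q = (r−1).
MRS = (q−5)/(r−1).
Tangency: set MRS = p_r/p_q = 8/44 = 2/11.
So (q − 5)/(r − 1) = 2/11, i.e. (q − 5) = (2/11)·(r − 1).
Rewrite the budget in excess-of-subsistence terms: 8·(r − 1) + 44·(q − 5) = 404 − 8·1 − 44·5 = 176.
Substituting, 16·(r − 1) = 176, so r − 1 = 11 and r* = 12.
Then q − 5 = (2/11)·11 = 2, so q* = 7.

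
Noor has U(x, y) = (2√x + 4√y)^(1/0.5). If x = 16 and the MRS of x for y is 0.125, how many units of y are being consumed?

For CES with ρ = 0.5, MRS = (2/4)·√(y/x).
Setting (2/4)·√(y/16) = 0.125 gives √(y/16) = 0.25, so y/16 = 1/16 and y = 1.

y = 1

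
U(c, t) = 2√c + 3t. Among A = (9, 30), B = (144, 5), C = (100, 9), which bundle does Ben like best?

Bundle A

Evaluate utility at each bundle:
U(A) = 96.000.
U(B) = 39.000.
U(C) = 47.000.
Highest utility is A, so A ≻ C ≻ B.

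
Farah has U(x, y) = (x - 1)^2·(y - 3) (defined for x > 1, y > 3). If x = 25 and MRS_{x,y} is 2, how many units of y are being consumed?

y = 27

MU_x = 2·(x−1)·(y−3), MU_y = (x−1)^2.
MRS = (2/1)·(y−3)/(x−1).
Substitute x = 25: MRS = (y − 3)/12. Setting this equal to 2 gives y − 3 = 2·12 = 24, so y = 27.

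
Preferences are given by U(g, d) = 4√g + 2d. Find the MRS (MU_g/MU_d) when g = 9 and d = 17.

MRS = 1/3

MU_g = 4/(2√g), MU_d = 2.
MRS = 4/(2√g) ÷ 2.
At (9, 17): MRS = 1/3.
The indifference curve has slope −1/3 at this bundle.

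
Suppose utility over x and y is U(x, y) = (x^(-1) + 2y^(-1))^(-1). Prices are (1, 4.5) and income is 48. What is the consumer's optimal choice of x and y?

x* = 12, y* = 8

For CES with ρ = -1, MRS = (1/2)·(y/x)^2.
Tangency: set MRS = p_x/p_y = 1/4.5 = 2/9.
So (y/x)^2 = 4/9; taking the square root, y/x = 2/3, i.e. y = (2/3)·x.
Substitute into the budget 1·x + 4.5·y = 48: 4·x = 48, so x* = 12 and y* = (2/3)·12 = 8.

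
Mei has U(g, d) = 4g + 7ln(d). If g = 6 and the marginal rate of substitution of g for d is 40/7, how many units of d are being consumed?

MU_g = 4, MU_d = 7/d.
MRS = 4 ÷ (7/d).
MRS depends only on d: (4/7)·d = 40/7 ⇒ d = (40/7)/(4/7) = 10.

d = 10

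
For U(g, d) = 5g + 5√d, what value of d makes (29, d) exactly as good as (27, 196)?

U(27, 196) = 205.
Set U(29, d) = 205 and solve.
With g = 29: 5√d = 205 − 5·29 = 60, so √d = 12 and d = 144.
Check: U(29, 144) = 205.

d = 144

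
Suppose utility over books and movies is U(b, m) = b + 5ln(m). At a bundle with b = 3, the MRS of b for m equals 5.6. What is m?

MU_b = 1, MU_m = 5/m.
MRS = 1 ÷ (5/m).
MRS depends only on m: 0.2·m = 5.6 ⇒ m = 5.6/0.2 = 28.

m = 28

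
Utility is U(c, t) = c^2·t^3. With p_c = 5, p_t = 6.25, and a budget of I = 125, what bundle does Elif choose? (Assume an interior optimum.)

c* = 10, t* = 12

MU_c = 2·c·t^3 and MU_t = 3·c^2·t^2.
MRS = MU_c/MU_t = (2/3)·t/c.
Tangency: set MRS = p_c/p_t = 5/6.25 = 0.8.
So (2/3)·t/c = 0.8, i.e. t = 1.2·c.
Substitute into the budget 5·c + 6.25·t = 125: 12.5·c = 125, so c* = 10.
Then t* = 1.2·10 = 12.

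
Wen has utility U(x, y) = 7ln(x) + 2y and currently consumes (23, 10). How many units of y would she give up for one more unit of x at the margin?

MU_x = 7/x, MU_y = 2.
MRS = 7/x ÷ 2.
At (23, 10): MRS = 7/46.
So at (23, 10) the consumer would give up 7/46 units of y for one more unit of x.

MRS = 7/46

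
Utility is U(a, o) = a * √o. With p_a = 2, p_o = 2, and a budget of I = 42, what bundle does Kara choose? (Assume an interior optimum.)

MU_a = √o and MU_o = 0.5·a·o^(-0.5).
MRS = MU_a/MU_o = (2)·o/a.
Tangency: set MRS = p_a/p_o = 2/2 = 1.
So (2)·o/a = 1, i.e. o = 0.5·a.
Substitute into the budget 2·a + 2·o = 42: 3·a = 42, so a* = 14.
Then o* = 0.5·14 = 7.

a* = 14, o* = 7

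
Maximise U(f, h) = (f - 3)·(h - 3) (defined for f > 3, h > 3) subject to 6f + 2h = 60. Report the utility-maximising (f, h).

f* = 6, h* = 12

MU_f = (h−3), MU_h = (f−3).
MRS = (h−3)/(f−3).
Tangency: set MRS = p_f/p_h = 6/2 = 3.
So (h − 3)/(f − 3) = 3, i.e. (h − 3) = 3·(f − 3).
Rewrite the budget in excess-of-subsistence terms: 6·(f − 3) + 2·(h − 3) = 60 − 6·3 − 2·3 = 36.
Substituting, 12·(f − 3) = 36, so f − 3 = 3 and f* = 6.
Then h − 3 = 3·3 = 9, so h* = 12.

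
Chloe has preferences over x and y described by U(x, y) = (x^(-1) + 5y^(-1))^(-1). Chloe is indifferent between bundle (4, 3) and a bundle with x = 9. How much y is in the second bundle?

y = 36/13

U depends on (x, y) only through S = x^(-1) + 5y^(-1), so equal utility means equal S. At (4, 3): S = 23/12.
With x = 9: 9^(-1) = 1/9, so 5y^(-1) = 23/12 − 1/9 = 65/36, i.e. y^(-1) = 13/36.
Hence y = 1/(13/36) = 36/13.
Check: U(9, 36/13) = 0.5217.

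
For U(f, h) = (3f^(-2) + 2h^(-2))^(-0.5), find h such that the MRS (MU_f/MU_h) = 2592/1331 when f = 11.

h = 12

For CES with ρ = -2, MRS = (3/2)·(h/f)^3.
Setting (3/2)·(h/11)^3 = 2592/1331 gives (h/11)^3 = 1728/1331, so h/11 = 12/11 and h = 12.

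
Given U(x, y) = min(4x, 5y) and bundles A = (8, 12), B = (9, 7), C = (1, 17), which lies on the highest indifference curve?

Evaluate utility at each bundle:
U(A) = 32.
U(B) = 35.
U(C) = 4.
Highest utility is B, so B ≻ A ≻ C.

Bundle B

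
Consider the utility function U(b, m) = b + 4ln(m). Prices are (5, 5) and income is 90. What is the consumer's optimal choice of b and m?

MU_b = 1, MU_m = 4/m.
MRS = 1 ÷ (4/m).
Tangency: set MRS = p_b/p_m = 5/5 = 1.
MRS depends only on m: 0.25·m = 1 ⇒ m* = 1/0.25 = 4.
From the budget, 5·b = 90 − 5·4 = 70, so b* = 14.

b* = 14, m* = 4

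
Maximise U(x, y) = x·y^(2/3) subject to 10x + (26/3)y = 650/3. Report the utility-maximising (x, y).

x* = 13, y* = 10

MU_x = y^(2/3) and MU_y = 2/3·x·y^(-1/3).
MRS = MU_x/MU_y = (1.5)·y/x.
Tangency: set MRS = p_x/p_y = 10/(26/3) = 15/13.
So (1.5)·y/x = 15/13, i.e. y = (10/13)·x.
Substitute into the budget 10·x + (26/3)·y = 650/3: (50/3)·x = 650/3, so x* = 13.
Then y* = (10/13)·13 = 10.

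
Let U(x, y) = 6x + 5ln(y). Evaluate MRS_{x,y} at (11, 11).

MRS = 13.2

MU_x = 6, MU_y = 5/y.
MRS = 6 ÷ (5/y).
At (11, 11): MRS = 13.2.
The indifference curve has slope −13.2 at this bundle.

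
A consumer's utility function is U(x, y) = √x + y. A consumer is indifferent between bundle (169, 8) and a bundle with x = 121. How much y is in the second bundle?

y = 10

U(169, 8) = 21.
Set U(121, y) = 21 and solve.
With x = 121: √121 = 11, so y = 21 − 11 = 10.
Check: U(121, 10) = 21.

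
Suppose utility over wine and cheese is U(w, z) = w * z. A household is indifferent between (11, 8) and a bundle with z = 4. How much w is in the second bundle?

w = 22

U(11, 8) = 88.
Set U(w, 4) = 88 and solve.
With z = 4: w = 88/4 = 22.
Check: U(22, 4) = 88.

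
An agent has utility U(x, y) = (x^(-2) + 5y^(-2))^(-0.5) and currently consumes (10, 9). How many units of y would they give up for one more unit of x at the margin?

For CES with ρ = -2, MRS = (1/5)·(y/x)^3.
At (10, 9): MRS = 729/5000.
The indifference curve has slope −729/5000 at this bundle.

MRS = 729/5000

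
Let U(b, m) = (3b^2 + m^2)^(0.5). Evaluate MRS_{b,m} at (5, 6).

MRS = 2.5

For CES with ρ = 2, MRS = (3/1)·(m/b)^(-1).
At (5, 6): MRS = 2.5.
That is, one extra unit of b is worth 2.5 units of m at the margin.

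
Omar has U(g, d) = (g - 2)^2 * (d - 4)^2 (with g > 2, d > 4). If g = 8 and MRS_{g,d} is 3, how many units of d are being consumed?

MU_g = 2·(g−2)·(d−4)^2, MU_d = 2·(g−2)^2·(d−4).
MRS = (d−4)/(g−2).
Substitute g = 8: MRS = (d − 4)/6. Setting this equal to 3 gives d − 4 = 3·6 = 18, so d = 22.

d = 22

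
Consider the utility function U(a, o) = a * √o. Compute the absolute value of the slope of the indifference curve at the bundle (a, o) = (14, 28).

MU_a = √o and MU_o = 0.5·a·o^(-0.5).
MRS = MU_a/MU_o = (2)·o/a.
At (14, 28): MRS = 4.
That is, one extra unit of a is worth 4 units of o at the margin.

MRS = 4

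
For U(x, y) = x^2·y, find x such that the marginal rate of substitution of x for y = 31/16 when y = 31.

x = 32

MU_x = 2·x·y and MU_y = x^2.
MRS = MU_x/MU_y = (2/1)·y/x.
Substitute y = 31: MRS = 62/x. Setting 62/x = 31/16 gives x = 62/(31/16) = 32.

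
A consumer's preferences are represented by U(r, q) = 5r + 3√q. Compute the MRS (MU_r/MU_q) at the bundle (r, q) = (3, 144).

MU_r = 5, MU_q = 3/(2√q).
MRS = 5 ÷ (3/(2√q)).
At (3, 144): MRS = 40.
That is, one extra unit of r is worth 40 units of q at the margin.

MRS = 40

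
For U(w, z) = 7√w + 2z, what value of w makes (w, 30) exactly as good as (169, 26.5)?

w = 144

U(169, 26.5) = 144.
Set U(w, 30) = 144 and solve.
With z = 30: 7√w = 144 − 2·30 = 84, so √w = 12 and w = 144.
Check: U(144, 30) = 144.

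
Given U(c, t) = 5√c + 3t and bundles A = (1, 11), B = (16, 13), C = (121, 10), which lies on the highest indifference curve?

Bundle C

Evaluate utility at each bundle:
U(A) = 38.000.
U(B) = 59.000.
U(C) = 85.000.
Highest utility is C, so C ≻ B ≻ A.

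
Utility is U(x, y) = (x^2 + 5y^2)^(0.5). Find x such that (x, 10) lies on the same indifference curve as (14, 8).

x = 4

U depends on (x, y) only through S = x^2 + 5y^2, so equal utility means equal S. At (14, 8): S = 516.
With y = 10: 5·10^2 = 500, so x^2 = 516 − 500 = 16.
Hence x = √16 = 4.
Check: U(4, 10) = 22.7156.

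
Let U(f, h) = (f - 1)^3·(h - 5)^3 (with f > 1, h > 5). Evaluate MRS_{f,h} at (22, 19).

MU_f = 3·(f−1)^2·(h−5)^3, MU_h = 3·(f−1)^3·(h−5)^2.
MRS = (h−5)/(f−1).
At (22, 19): MRS = 2/3.
The indifference curve has slope −2/3 at this bundle.

MRS = 2/3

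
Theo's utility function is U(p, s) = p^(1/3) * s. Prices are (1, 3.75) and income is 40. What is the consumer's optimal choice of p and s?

MU_p = 1/3·p^(-2/3)·s and MU_s = p^(1/3).
MRS = MU_p/MU_s = (1/3)·s/p.
Tangency: set MRS = p_p/p_s = 1/3.75 = 4/15.
So (1/3)·s/p = 4/15, i.e. s = 0.8·p.
Substitute into the budget 1·p + 3.75·s = 40: 4·p = 40, so p* = 10.
Then s* = 0.8·10 = 8.

p* = 10, s* = 8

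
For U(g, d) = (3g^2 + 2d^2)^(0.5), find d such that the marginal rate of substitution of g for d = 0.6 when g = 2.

For CES with ρ = 2, MRS = (3/2)·(d/g)^(-1).
Setting (3/2)·(d/2)^(-1) = 0.6 gives (d/2)^(-1) = 0.4, so d/2 = 2.5 and d = 5.

d = 5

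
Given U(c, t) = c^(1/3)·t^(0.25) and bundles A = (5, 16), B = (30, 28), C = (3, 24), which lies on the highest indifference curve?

Evaluate utility at each bundle:
U(A) = 3.420.
U(B) = 7.148.
U(C) = 3.192.
Highest utility is B, so B ≻ A ≻ C.

Bundle B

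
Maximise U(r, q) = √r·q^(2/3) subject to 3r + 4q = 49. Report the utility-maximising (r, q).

MU_r = 0.5·r^(-0.5)·q^(2/3) and MU_q = 2/3·√r·q^(-1/3).
MRS = MU_r/MU_q = (0.75)·q/r.
Tangency: set MRS = p_r/p_q = 3/4 = 0.75.
So (0.75)·q/r = 0.75, i.e. q = r.
Substitute into the budget 3·r + 4·q = 49: 7·r = 49, so r* = 7.
Then q* = 7.

r* = 7, q* = 7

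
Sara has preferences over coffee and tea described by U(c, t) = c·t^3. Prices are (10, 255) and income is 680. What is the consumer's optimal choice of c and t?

MU_c = t^3 and MU_t = 3·c·t^2.
MRS = MU_c/MU_t = (1/3)·t/c.
Tangency: set MRS = p_c/p_t = 10/255 = 2/51.
So (1/3)·t/c = 2/51, i.e. t = (2/17)·c.
Substitute into the budget 10·c + 255·t = 680: 40·c = 680, so c* = 17.
Then t* = (2/17)·17 = 2.

c* = 17, t* = 2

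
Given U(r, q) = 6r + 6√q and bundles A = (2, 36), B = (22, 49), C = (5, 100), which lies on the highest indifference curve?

Evaluate utility at each bundle:
U(A) = 48.000.
U(B) = 174.000.
U(C) = 90.000.
Highest utility is B, so B ≻ C ≻ A.

Bundle B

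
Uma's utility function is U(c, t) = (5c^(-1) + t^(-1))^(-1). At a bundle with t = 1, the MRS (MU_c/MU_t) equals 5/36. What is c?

For CES with ρ = -1, MRS = (5/1)·(t/c)^2.
Setting (5/1)·(1/c)^2 = 5/36 gives (1/c)^2 = 1/36, so 1/c = 1/6 and c = 6.

c = 6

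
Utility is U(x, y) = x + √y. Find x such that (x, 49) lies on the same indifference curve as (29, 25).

x = 27

U(29, 25) = 34.
Set U(x, 49) = 34 and solve.
With y = 49: √49 = 7, so x = 34 − 7 = 27.
Check: U(27, 49) = 34.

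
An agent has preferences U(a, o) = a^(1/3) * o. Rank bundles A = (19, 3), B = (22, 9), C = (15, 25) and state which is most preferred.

Bundle C

Evaluate utility at each bundle:
U(A) = 8.005.
U(B) = 25.218.
U(C) = 61.655.
Highest utility is C, so C ≻ B ≻ A.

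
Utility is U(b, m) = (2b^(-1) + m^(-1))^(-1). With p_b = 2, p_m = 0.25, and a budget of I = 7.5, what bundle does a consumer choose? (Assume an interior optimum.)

For CES with ρ = -1, MRS = (2/1)·(m/b)^2.
Tangency: set MRS = p_b/p_m = 2/0.25 = 8.
So (m/b)^2 = 4; taking the square root, m/b = 2, i.e. m = 2·b.
Substitute into the budget 2·b + 0.25·m = 7.5: 2.5·b = 7.5, so b* = 3 and m* = 2·3 = 6.

b* = 3, m* = 6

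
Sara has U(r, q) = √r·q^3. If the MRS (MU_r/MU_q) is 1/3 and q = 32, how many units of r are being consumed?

r = 16

MU_r = 0.5·r^(-0.5)·q^3 and MU_q = 3·√r·q^2.
MRS = MU_r/MU_q = (1/6)·q/r.
Substitute q = 32: MRS = (16/3)/r. Setting (16/3)/r = 1/3 gives r = (16/3)/(1/3) = 16.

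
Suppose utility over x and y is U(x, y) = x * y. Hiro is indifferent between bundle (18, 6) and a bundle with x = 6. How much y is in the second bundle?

y = 18

U(18, 6) = 108.
Set U(6, y) = 108 and solve.
With x = 6: y = 108/6 = 18.
Check: U(6, 18) = 108.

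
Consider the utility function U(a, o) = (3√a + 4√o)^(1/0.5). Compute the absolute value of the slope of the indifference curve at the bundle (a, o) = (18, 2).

For CES with ρ = 0.5, MRS = (3/4)·√(o/a).
At (18, 2): MRS = 0.25.
The indifference curve has slope −0.25 at this bundle.

MRS = 0.25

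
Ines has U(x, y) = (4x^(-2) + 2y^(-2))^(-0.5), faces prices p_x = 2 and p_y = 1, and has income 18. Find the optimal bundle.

x* = 6, y* = 6

For CES with ρ = -2, MRS = (4/2)·(y/x)^3.
Tangency: set MRS = p_x/p_y = 2/1 = 2.
So (y/x)^3 = 1; taking the cube root, y/x = 1, i.e. y = x.
Substitute into the budget 2·x + 1·y = 18: 3·x = 18, so x* = 6 and y* = 6.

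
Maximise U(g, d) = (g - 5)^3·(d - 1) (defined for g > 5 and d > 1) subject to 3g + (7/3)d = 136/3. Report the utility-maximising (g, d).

MU_g = 3·(g−5)^2·(d−1), MU_d = (g−5)^3.
MRS = (3/1)·(d−1)/(g−5).
Tangency: set MRS = p_g/p_d = 3/(7/3) = 9/7.
So (3/1)·(d − 1)/(g − 5) = 9/7, i.e. (d − 1) = (3/7)·(g − 5).
Rewrite the budget in excess-of-subsistence terms: 3·(g − 5) + (7/3)·(d − 1) = 136/3 − 3·5 − (7/3)·1 = 28.
Substituting, 4·(g − 5) = 28, so g − 5 = 7 and g* = 12.
Then d − 1 = (3/7)·7 = 3, so d* = 4.

g* = 12, d* = 4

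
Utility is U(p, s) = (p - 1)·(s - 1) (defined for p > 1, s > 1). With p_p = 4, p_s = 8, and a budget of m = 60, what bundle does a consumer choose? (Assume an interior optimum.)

p* = 7, s* = 4

MU_p = (s−1), MU_s = (p−1).
MRS = (s−1)/(p−1).
Tangency: set MRS = p_p/p_s = 4/8 = 0.5.
So (s − 1)/(p − 1) = 0.5, i.e. (s − 1) = 0.5·(p − 1).
Rewrite the budget in excess-of-subsistence terms: 4·(p − 1) + 8·(s − 1) = 60 − 4·1 − 8·1 = 48.
Substituting, 8·(p − 1) = 48, so p − 1 = 6 and p* = 7.
Then s − 1 = 0.5·6 = 3, so s* = 4.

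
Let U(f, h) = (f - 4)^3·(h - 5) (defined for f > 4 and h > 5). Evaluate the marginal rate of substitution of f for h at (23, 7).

MRS = 6/19

MU_f = 3·(f−4)^2·(h−5), MU_h = (f−4)^3.
MRS = (3/1)·(h−5)/(f−4).
At (23, 7): MRS = 6/19.
That is, one extra unit of f is worth 6/19 units of h at the margin.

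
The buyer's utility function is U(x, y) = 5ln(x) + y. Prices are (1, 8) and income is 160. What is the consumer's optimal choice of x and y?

MU_x = 5/x, MU_y = 1.
MRS = 5/x ÷ 1.
Tangency: set MRS = p_x/p_y = 1/8 = 0.125.
MRS depends only on x: 5/x = 0.125 ⇒ x* = 5/0.125 = 40.
From the budget, 8·y = 160 − 1·40 = 120, so y* = 15.

x* = 40, y* = 15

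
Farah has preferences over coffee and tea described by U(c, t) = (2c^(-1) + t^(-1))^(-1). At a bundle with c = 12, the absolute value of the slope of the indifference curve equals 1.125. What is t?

For CES with ρ = -1, MRS = (2/1)·(t/c)^2.
Setting (2/1)·(t/12)^2 = 1.125 gives (t/12)^2 = 9/16, so t/12 = 0.75 and t = 9.

t = 9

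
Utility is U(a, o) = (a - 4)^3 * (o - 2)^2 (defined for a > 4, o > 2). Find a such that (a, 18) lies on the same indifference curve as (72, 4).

a = 21

U(72, 4) = 1257728.
Set U(a, 18) = 1257728 and solve.
With o = 18: (18 − 2)^2 = 256, so (a − 4)^3 = 1257728/256 = 4913.
Taking the cube root (with a > 4): a − 4 = 17, so a = 21.
Check: U(21, 18) = 1257728.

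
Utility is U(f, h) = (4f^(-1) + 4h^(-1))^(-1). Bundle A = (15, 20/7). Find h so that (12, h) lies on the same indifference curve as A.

h = 3

U depends on (f, h) only through S = 4f^(-1) + 4h^(-1), so equal utility means equal S. At (15, 20/7): S = 5/3.
With f = 12: 4·12^(-1) = 1/3, so 4h^(-1) = 5/3 − 1/3 = 4/3, i.e. h^(-1) = 1/3.
Hence h = 1/(1/3) = 3.
Check: U(12, 3) = 0.6.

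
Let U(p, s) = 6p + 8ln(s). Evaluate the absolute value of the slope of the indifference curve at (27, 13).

MRS = 9.75

MU_p = 6, MU_s = 8/s.
MRS = 6 ÷ (8/s).
At (27, 13): MRS = 9.75.
So at (27, 13) the consumer would give up 9.75 units of s for one more unit of p.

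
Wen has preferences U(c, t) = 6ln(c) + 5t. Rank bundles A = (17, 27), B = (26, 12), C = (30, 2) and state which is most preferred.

Evaluate utility at each bundle:
U(A) = 151.999.
U(B) = 79.549.
U(C) = 30.407.
Highest utility is A, so A ≻ B ≻ C.

Bundle A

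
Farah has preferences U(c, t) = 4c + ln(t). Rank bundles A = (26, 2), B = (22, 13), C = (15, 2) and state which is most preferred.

Evaluate utility at each bundle:
U(A) = 104.693.
U(B) = 90.565.
U(C) = 60.693.
Highest utility is A, so A ≻ B ≻ C.

Bundle A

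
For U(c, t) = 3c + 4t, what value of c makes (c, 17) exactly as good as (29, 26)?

U(29, 26) = 191.
Set U(c, 17) = 191 and solve.
3c + 4·17 = 191 ⇒ 3c = 123 ⇒ c = 41.
Check: U(41, 17) = 191.

c = 41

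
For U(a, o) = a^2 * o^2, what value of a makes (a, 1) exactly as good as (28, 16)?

U(28, 16) = 200704.
Set U(a, 1) = 200704 and solve.
With o = 1: 1^2 = 1, so a^2 = 200704/1 = 200704; taking the square root, a = 448.
Check: U(448, 1) = 200704.

a = 448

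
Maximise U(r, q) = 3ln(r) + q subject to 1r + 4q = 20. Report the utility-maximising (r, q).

r* = 12, q* = 2

MU_r = 3/r, MU_q = 1.
MRS = 3/r ÷ 1.
Tangency: set MRS = p_r/p_q = 1/4 = 0.25.
MRS depends only on r: 3/r = 0.25 ⇒ r* = 3/0.25 = 12.
From the budget, 4·q = 20 − 1·12 = 8, so q* = 2.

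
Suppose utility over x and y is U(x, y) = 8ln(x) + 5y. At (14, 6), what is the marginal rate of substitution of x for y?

MRS = 4/35

MU_x = 8/x, MU_y = 5.
MRS = 8/x ÷ 5.
At (14, 6): MRS = 4/35.
So at (14, 6) the consumer would give up 4/35 units of y for one more unit of x.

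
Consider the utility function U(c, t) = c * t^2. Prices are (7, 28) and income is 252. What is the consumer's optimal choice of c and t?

MU_c = t^2 and MU_t = 2·c·t.
MRS = MU_c/MU_t = (1/2)·t/c.
Tangency: set MRS = p_c/p_t = 7/28 = 0.25.
So (1/2)·t/c = 0.25, i.e. t = 0.5·c.
Substitute into the budget 7·c + 28·t = 252: 21·c = 252, so c* = 12.
Then t* = 0.5·12 = 6.

c* = 12, t* = 6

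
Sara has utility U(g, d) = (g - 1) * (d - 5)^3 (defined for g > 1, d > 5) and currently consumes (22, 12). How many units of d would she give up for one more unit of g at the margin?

MU_g = (d−5)^3, MU_d = 3·(g−1)·(d−5)^2.
MRS = (1/3)·(d−5)/(g−1).
At (22, 12): MRS = 1/9.
So at (22, 12) the consumer would give up 1/9 units of d for one more unit of g.

MRS = 1/9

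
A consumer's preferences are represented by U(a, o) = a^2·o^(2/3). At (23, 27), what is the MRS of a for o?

MRS = 81/23

MU_a = 2·a·o^(2/3) and MU_o = 2/3·a^2·o^(-1/3).
MRS = MU_a/MU_o = (3)·o/a.
At (23, 27): MRS = 81/23.
So at (23, 27) the consumer would give up 81/23 units of o for one more unit of a.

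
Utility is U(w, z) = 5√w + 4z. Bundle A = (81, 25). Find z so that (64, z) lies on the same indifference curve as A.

z = 26.25

U(81, 25) = 145.
Set U(64, z) = 145 and solve.
With w = 64: √64 = 8, so 4z = 145 − 5·8 = 105 and z = 26.25.
Check: U(64, 26.25) = 145.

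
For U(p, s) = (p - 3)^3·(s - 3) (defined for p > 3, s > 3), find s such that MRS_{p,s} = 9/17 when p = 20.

MU_p = 3·(p−3)^2·(s−3), MU_s = (p−3)^3.
MRS = (3/1)·(s−3)/(p−3).
Substitute p = 20: MRS = (s − 3)/(17/3). Setting this equal to 9/17 gives s − 3 = (9/17)·(17/3) = 3, so s = 6.

s = 6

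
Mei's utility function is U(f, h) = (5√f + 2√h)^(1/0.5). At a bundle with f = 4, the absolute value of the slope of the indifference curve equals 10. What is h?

h = 64

For CES with ρ = 0.5, MRS = (5/2)·√(h/f).
Setting (5/2)·√(h/4) = 10 gives √(h/4) = 4, so h/4 = 16 and h = 64.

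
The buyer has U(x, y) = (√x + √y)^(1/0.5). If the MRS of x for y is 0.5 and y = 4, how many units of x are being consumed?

x = 16

For CES with ρ = 0.5, MRS = √(y/x).
Setting √(4/x) = 0.5 gives 4/x = 0.25 and x = 16.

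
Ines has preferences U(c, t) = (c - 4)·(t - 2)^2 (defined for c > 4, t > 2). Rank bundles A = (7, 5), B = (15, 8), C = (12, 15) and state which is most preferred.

Bundle C

Evaluate utility at each bundle:
U(A) = 27.
U(B) = 396.
U(C) = 1352.
Highest utility is C, so C ≻ B ≻ A.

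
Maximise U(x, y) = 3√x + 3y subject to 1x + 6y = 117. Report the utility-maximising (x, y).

x* = 9, y* = 18

MU_x = 3/(2√x), MU_y = 3.
MRS = 3/(2√x) ÷ 3.
Tangency: set MRS = p_x/p_y = 1/6.
MRS depends only on x: 0.5/√x = 1/6 ⇒ √x = 0.5/(1/6) = 3 ⇒ x* = 9.
From the budget, 6·y = 117 − 1·9 = 108, so y* = 18.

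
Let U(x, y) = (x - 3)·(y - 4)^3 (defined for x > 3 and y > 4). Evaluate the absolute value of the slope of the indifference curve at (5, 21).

MRS = 17/6

MU_x = (y−4)^3, MU_y = 3·(x−3)·(y−4)^2.
MRS = (1/3)·(y−4)/(x−3).
At (5, 21): MRS = 17/6.
The indifference curve has slope −17/6 at this bundle.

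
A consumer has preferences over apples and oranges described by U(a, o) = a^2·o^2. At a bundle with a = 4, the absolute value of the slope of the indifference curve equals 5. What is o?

o = 20

MU_a = 2·a·o^2 and MU_o = 2·a^2·o.
MRS = MU_a/MU_o = o/a.
Substitute a = 4: MRS = o/4. Setting o/4 = 5 gives o = 5·4 = 20.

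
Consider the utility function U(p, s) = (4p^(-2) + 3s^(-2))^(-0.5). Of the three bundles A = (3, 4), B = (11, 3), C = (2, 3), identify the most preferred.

Bundle B

Evaluate utility at each bundle:
U(A) = 1.258.
U(B) = 1.652.
U(C) = 0.866.
Highest utility is B, so B ≻ A ≻ C.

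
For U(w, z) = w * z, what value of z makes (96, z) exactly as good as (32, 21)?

U(32, 21) = 672.
Set U(96, z) = 672 and solve.
With w = 96: z = 672/96 = 7.
Check: U(96, 7) = 672.

z = 7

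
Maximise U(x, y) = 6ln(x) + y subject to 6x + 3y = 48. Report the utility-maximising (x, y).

MU_x = 6/x, MU_y = 1.
MRS = 6/x ÷ 1.
Tangency: set MRS = p_x/p_y = 6/3 = 2.
MRS depends only on x: 6/x = 2 ⇒ x* = 6/2 = 3.
From the budget, 3·y = 48 − 6·3 = 30, so y* = 10.

x* = 3, y* = 10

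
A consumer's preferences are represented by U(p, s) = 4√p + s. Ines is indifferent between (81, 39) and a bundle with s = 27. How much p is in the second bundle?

U(81, 39) = 75.
Set U(p, 27) = 75 and solve.
With s = 27: 4√p = 75 − 27 = 48, so √p = 12 and p = 144.
Check: U(144, 27) = 75.

p = 144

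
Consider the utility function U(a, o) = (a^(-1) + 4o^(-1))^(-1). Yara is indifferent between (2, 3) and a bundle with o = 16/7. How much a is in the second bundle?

a = 12

U depends on (a, o) only through S = a^(-1) + 4o^(-1), so equal utility means equal S. At (2, 3): S = 11/6.
With o = 16/7: 4·(16/7)^(-1) = 1.75, so a^(-1) = 11/6 − 1.75 = 1/12.
Hence a = 1/(1/12) = 12.
Check: U(12, 16/7) = 0.5455.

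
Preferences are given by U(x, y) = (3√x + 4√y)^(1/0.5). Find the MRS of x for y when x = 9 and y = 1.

For CES with ρ = 0.5, MRS = (3/4)·√(y/x).
At (9, 1): MRS = 0.25.
So at (9, 1) the consumer would give up 0.25 units of y for one more unit of x.

MRS = 0.25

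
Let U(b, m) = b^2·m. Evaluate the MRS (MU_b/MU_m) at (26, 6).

MRS = 6/13

MU_b = 2·b·m and MU_m = b^2.
MRS = MU_b/MU_m = (2/1)·m/b.
At (26, 6): MRS = 6/13.
So at (26, 6) the consumer would give up 6/13 units of m for one more unit of b.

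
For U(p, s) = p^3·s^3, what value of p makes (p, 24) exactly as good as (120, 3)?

p = 15

U(120, 3) = 46656000.
Set U(p, 24) = 46656000 and solve.
With s = 24: 24^3 = 13824, so p^3 = 46656000/13824 = 3375; taking the cube root, p = 15.
Check: U(15, 24) = 46656000.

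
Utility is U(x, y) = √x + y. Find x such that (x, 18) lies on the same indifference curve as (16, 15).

U(16, 15) = 19.
Set U(x, 18) = 19 and solve.
With y = 18: √x = 19 − 18 = 1, so √x = 1 and x = 1.
Check: U(1, 18) = 19.

x = 1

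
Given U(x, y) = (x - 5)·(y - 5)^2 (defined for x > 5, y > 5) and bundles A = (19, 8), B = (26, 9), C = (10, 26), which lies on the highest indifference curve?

Bundle C

Evaluate utility at each bundle:
U(A) = 126.
U(B) = 336.
U(C) = 2205.
Highest utility is C, so C ≻ B ≻ A.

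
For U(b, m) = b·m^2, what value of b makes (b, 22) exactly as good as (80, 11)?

U(80, 11) = 9680.
Set U(b, 22) = 9680 and solve.
With m = 22: 22^2 = 484, so b = 9680/484 = 20.
Check: U(20, 22) = 9680.

b = 20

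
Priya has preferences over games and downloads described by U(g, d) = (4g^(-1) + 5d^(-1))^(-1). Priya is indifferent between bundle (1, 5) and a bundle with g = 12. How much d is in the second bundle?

d = 15/14

U depends on (g, d) only through S = 4g^(-1) + 5d^(-1), so equal utility means equal S. At (1, 5): S = 5.
With g = 12: 4·12^(-1) = 1/3, so 5d^(-1) = 5 − 1/3 = 14/3, i.e. d^(-1) = 14/15.
Hence d = 1/(14/15) = 15/14.
Check: U(12, 15/14) = 0.2.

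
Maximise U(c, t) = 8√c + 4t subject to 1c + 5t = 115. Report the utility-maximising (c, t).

MU_c = 8/(2√c), MU_t = 4.
MRS = 8/(2√c) ÷ 4.
Tangency: set MRS = p_c/p_t = 1/5 = 0.2.
MRS depends only on c: 1/√c = 0.2 ⇒ √c = 1/0.2 = 5 ⇒ c* = 25.
From the budget, 5·t = 115 − 1·25 = 90, so t* = 18.

c* = 25, t* = 18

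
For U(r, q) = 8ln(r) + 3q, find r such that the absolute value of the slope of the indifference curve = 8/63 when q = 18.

MU_r = 8/r, MU_q = 3.
MRS = 8/r ÷ 3.
MRS depends only on r: (8/3)/r = 8/63 ⇒ r = (8/3)/(8/63) = 21.

r = 21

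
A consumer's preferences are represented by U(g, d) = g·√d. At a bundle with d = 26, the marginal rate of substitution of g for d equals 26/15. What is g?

MU_g = √d and MU_d = 0.5·g·d^(-0.5).
MRS = MU_g/MU_d = (2)·d/g.
Substitute d = 26: MRS = 52/g. Setting 52/g = 26/15 gives g = 52/(26/15) = 30.

g = 30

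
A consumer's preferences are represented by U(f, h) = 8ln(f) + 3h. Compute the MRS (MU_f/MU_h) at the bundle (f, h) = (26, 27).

MU_f = 8/f, MU_h = 3.
MRS = 8/f ÷ 3.
At (26, 27): MRS = 4/39.
The indifference curve has slope −4/39 at this bundle.

MRS = 4/39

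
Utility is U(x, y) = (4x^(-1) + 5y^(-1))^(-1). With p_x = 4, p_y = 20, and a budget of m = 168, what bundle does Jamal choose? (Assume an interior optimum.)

For CES with ρ = -1, MRS = (4/5)·(y/x)^2.
Tangency: set MRS = p_x/p_y = 4/20 = 0.2.
So (y/x)^2 = 0.25; taking the square root, y/x = 0.5, i.e. y = 0.5·x.
Substitute into the budget 4·x + 20·y = 168: 14·x = 168, so x* = 12 and y* = 0.5·12 = 6.

x* = 12, y* = 6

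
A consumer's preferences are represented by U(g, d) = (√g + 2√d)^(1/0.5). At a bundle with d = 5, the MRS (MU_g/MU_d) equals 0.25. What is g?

g = 20

For CES with ρ = 0.5, MRS = (1/2)·√(d/g).
Setting (1/2)·√(5/g) = 0.25 gives √(5/g) = 0.5, so 5/g = 0.25 and g = 20.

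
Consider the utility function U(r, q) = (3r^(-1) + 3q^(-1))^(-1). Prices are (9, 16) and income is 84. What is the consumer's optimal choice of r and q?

For CES with ρ = -1, MRS = (q/r)^2.
Tangency: set MRS = p_r/p_q = 9/16.
So (q/r)^2 = 9/16; taking the square root, q/r = 0.75, i.e. q = 0.75·r.
Substitute into the budget 9·r + 16·q = 84: 21·r = 84, so r* = 4 and q* = 0.75·4 = 3.

r* = 4, q* = 3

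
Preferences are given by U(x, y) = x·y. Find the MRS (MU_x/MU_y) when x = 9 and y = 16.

MRS = 16/9

MU_x = y and MU_y = x.
MRS = MU_x/MU_y = y/x.
At (9, 16): MRS = 16/9.
The indifference curve has slope −16/9 at this bundle.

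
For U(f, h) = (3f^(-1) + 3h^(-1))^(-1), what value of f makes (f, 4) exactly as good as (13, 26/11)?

U depends on (f, h) only through S = 3f^(-1) + 3h^(-1), so equal utility means equal S. At (13, 26/11): S = 1.5.
With h = 4: 3·4^(-1) = 0.75, so 3f^(-1) = 1.5 − 0.75 = 0.75, i.e. f^(-1) = 0.25.
Hence f = 1/0.25 = 4.
Check: U(4, 4) = 0.6667.

f = 4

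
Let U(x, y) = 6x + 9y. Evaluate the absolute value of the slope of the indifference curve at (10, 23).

MRS = 2/3

MU_x = 6, MU_y = 9, so MRS = 6/9 = 2/3 at every bundle.
At (10, 23): MRS = 2/3.
So at (10, 23) the consumer would give up 2/3 units of y for one more unit of x.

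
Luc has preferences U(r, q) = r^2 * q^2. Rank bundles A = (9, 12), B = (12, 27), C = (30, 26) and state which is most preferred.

Bundle C

Evaluate utility at each bundle:
U(A) = 11664.
U(B) = 104976.
U(C) = 608400.
Highest utility is C, so C ≻ B ≻ A.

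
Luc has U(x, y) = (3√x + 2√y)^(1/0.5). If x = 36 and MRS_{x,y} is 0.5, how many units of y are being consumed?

For CES with ρ = 0.5, MRS = (3/2)·√(y/x).
Setting (3/2)·√(y/36) = 0.5 gives √(y/36) = 1/3, so y/36 = 1/9 and y = 4.

y = 4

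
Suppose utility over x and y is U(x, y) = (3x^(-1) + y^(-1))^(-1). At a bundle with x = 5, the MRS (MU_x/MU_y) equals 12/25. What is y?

y = 2

For CES with ρ = -1, MRS = (3/1)·(y/x)^2.
Setting (3/1)·(y/5)^2 = 12/25 gives (y/5)^2 = 4/25, so y/5 = 0.4 and y = 2.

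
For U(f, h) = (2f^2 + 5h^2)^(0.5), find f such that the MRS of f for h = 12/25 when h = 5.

For CES with ρ = 2, MRS = (2/5)·(h/f)^(-1).
Setting (2/5)·(5/f)^(-1) = 12/25 gives (5/f)^(-1) = 1.2, so 5/f = 5/6 and f = 6.

f = 6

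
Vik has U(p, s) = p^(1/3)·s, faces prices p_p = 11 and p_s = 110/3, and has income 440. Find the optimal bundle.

p* = 10, s* = 9

MU_p = 1/3·p^(-2/3)·s and MU_s = p^(1/3).
MRS = MU_p/MU_s = (1/3)·s/p.
Tangency: set MRS = p_p/p_s = 11/(110/3) = 0.3.
So (1/3)·s/p = 0.3, i.e. s = 0.9·p.
Substitute into the budget 11·p + (110/3)·s = 440: 44·p = 440, so p* = 10.
Then s* = 0.9·10 = 9.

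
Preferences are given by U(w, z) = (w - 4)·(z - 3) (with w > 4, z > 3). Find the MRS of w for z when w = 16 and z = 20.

MU_w = (z−3), MU_z = (w−4).
MRS = (z−3)/(w−4).
At (16, 20): MRS = 17/12.
The indifference curve has slope −17/12 at this bundle.

MRS = 17/12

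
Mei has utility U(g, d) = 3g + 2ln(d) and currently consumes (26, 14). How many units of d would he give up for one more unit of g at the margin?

MRS = 21

MU_g = 3, MU_d = 2/d.
MRS = 3 ÷ (2/d).
At (26, 14): MRS = 21.
So at (26, 14) the consumer would give up 21 units of d for one more unit of g.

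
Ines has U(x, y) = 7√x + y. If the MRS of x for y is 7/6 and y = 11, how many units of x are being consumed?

x = 9

MU_x = 7/(2√x), MU_y = 1.
MRS = 7/(2√x) ÷ 1.
MRS depends only on x: 3.5/√x = 7/6 ⇒ √x = 3.5/(7/6) = 3 ⇒ x = 9.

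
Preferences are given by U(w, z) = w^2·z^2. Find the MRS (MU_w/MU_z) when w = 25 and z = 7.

MU_w = 2·w·z^2 and MU_z = 2·w^2·z.
MRS = MU_w/MU_z = z/w.
At (25, 7): MRS = 7/25.
That is, one extra unit of w is worth 7/25 units of z at the margin.

MRS = 7/25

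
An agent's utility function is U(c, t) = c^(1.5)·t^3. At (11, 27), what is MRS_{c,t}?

MRS = 27/22

MU_c = 1.5·√c·t^3 and MU_t = 3·c^(1.5)·t^2.
MRS = MU_c/MU_t = (0.5)·t/c.
At (11, 27): MRS = 27/22.
So at (11, 27) the consumer would give up 27/22 units of t for one more unit of c.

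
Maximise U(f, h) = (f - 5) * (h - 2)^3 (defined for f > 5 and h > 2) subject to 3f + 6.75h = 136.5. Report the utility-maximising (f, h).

f* = 14, h* = 14

MU_f = (h−2)^3, MU_h = 3·(f−5)·(h−2)^2.
MRS = (1/3)·(h−2)/(f−5).
Tangency: set MRS = p_f/p_h = 3/6.75 = 4/9.
So (1/3)·(h − 2)/(f − 5) = 4/9, i.e. (h − 2) = (4/3)·(f − 5).
Rewrite the budget in excess-of-subsistence terms: 3·(f − 5) + 6.75·(h − 2) = 136.5 − 3·5 − 6.75·2 = 108.
Substituting, 12·(f − 5) = 108, so f − 5 = 9 and f* = 14.
Then h − 2 = (4/3)·9 = 12, so h* = 14.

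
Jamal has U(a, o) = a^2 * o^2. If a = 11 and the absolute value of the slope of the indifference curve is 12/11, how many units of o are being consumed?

o = 12

MU_a = 2·a·o^2 and MU_o = 2·a^2·o.
MRS = MU_a/MU_o = o/a.
Substitute a = 11: MRS = o/11. Setting o/11 = 12/11 gives o = (12/11)·11 = 12.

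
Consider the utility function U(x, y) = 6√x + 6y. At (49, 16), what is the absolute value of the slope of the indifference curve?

MRS = 1/14

MU_x = 6/(2√x), MU_y = 6.
MRS = 6/(2√x) ÷ 6.
At (49, 16): MRS = 1/14.
The indifference curve has slope −1/14 at this bundle.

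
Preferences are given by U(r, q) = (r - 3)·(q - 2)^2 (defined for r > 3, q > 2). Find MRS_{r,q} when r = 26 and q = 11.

MU_r = (q−2)^2, MU_q = 2·(r−3)·(q−2).
MRS = (1/2)·(q−2)/(r−3).
At (26, 11): MRS = 9/46.
So at (26, 11) the consumer would give up 9/46 units of q for one more unit of r.

MRS = 9/46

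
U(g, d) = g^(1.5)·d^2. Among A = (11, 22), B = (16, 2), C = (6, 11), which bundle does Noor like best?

Evaluate utility at each bundle:
U(A) = 17657.710.
U(B) = 256.000.
U(C) = 1778.330.
Highest utility is A, so A ≻ C ≻ B.

Bundle A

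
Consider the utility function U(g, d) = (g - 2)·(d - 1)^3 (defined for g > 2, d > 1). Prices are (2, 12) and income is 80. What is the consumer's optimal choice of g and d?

g* = 10, d* = 5

MU_g = (d−1)^3, MU_d = 3·(g−2)·(d−1)^2.
MRS = (1/3)·(d−1)/(g−2).
Tangency: set MRS = p_g/p_d = 2/12 = 1/6.
So (1/3)·(d − 1)/(g − 2) = 1/6, i.e. (d − 1) = 0.5·(g − 2).
Rewrite the budget in excess-of-subsistence terms: 2·(g − 2) + 12·(d − 1) = 80 − 2·2 − 12·1 = 64.
Substituting, 8·(g − 2) = 64, so g − 2 = 8 and g* = 10.
Then d − 1 = 0.5·8 = 4, so d* = 5.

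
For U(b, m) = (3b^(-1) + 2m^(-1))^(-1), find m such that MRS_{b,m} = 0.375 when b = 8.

For CES with ρ = -1, MRS = (3/2)·(m/b)^2.
Setting (3/2)·(m/8)^2 = 0.375 gives (m/8)^2 = 0.25, so m/8 = 0.5 and m = 4.

m = 4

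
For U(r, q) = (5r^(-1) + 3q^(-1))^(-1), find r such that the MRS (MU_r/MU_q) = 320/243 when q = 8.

r = 9

For CES with ρ = -1, MRS = (5/3)·(q/r)^2.
Setting (5/3)·(8/r)^2 = 320/243 gives (8/r)^2 = 64/81, so 8/r = 8/9 and r = 9.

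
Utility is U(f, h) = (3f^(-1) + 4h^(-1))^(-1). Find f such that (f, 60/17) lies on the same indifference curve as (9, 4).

f = 15

U depends on (f, h) only through S = 3f^(-1) + 4h^(-1), so equal utility means equal S. At (9, 4): S = 4/3.
With h = 60/17: 4·(60/17)^(-1) = 17/15, so 3f^(-1) = 4/3 − 17/15 = 0.2, i.e. f^(-1) = 1/15.
Hence f = 1/(1/15) = 15.
Check: U(15, 60/17) = 0.75.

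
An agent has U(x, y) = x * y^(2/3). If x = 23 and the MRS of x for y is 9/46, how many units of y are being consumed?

y = 3

MU_x = y^(2/3) and MU_y = 2/3·x·y^(-1/3).
MRS = MU_x/MU_y = (1.5)·y/x.
Substitute x = 23: MRS = y/(46/3). Setting y/(46/3) = 9/46 gives y = (9/46)·(46/3) = 3.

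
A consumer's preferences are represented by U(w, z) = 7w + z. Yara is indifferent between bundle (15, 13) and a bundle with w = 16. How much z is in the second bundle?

z = 6

U(15, 13) = 118.
Set U(16, z) = 118 and solve.
7·16 + z = 118 ⇒ z = 6 ⇒ z = 6.
Check: U(16, 6) = 118.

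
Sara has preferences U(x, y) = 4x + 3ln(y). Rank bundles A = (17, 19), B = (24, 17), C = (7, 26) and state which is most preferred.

Evaluate utility at each bundle:
U(A) = 76.833.
U(B) = 104.500.
U(C) = 37.774.
Highest utility is B, so B ≻ A ≻ C.

Bundle B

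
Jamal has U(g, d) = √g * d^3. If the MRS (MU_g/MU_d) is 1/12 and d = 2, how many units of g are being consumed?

MU_g = 0.5·g^(-0.5)·d^3 and MU_d = 3·√g·d^2.
MRS = MU_g/MU_d = (1/6)·d/g.
Substitute d = 2: MRS = (1/3)/g. Setting (1/3)/g = 1/12 gives g = (1/3)/(1/12) = 4.

g = 4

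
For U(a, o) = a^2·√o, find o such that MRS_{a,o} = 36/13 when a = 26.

o = 18

MU_a = 2·a·√o and MU_o = 0.5·a^2·o^(-0.5).
MRS = MU_a/MU_o = (4)·o/a.
Substitute a = 26: MRS = o/6.5. Setting o/6.5 = 36/13 gives o = (36/13)·6.5 = 18.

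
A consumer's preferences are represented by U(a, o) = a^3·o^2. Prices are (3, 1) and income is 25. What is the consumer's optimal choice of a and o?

a* = 5, o* = 10

MU_a = 3·a^2·o^2 and MU_o = 2·a^3·o.
MRS = MU_a/MU_o = (3/2)·o/a.
Tangency: set MRS = p_a/p_o = 3/1 = 3.
So (3/2)·o/a = 3, i.e. o = 2·a.
Substitute into the budget 3·a + 1·o = 25: 5·a = 25, so a* = 5.
Then o* = 2·5 = 10.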